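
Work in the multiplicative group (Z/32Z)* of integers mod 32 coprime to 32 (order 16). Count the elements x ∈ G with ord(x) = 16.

0

No element of G has order 16 (even though 16 | 16).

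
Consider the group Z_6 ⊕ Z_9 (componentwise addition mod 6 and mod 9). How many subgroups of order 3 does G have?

4

|G| = 54 and 3 | 54, so subgroups of order 3 are possible by Lagrange.
The subgroups of order 3 are: {(0,0), (0,3), (0,6)}; {(0,0), (2,0), (4,0)}; {(0,0), (2,3), (4,6)}; {(0,0), (2,6), (4,3)}.
So G has 4 subgroups of order 3.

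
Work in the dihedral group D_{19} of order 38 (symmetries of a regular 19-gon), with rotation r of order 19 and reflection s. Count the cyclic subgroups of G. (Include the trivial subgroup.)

21

Group the elements of G by the cyclic subgroup they generate; each cyclic subgroup of order d accounts for φ(d) elements.
Cyclic subgroups by order — order 1: 1; order 2: 19; order 19: 1.
Total: 21.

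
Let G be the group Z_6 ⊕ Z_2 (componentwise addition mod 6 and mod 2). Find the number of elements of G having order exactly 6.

6

An element (a,b) has order lcm(ord(a), ord(b)); count pairs with lcm equal to 6.
Enumerating gives 6 such elements.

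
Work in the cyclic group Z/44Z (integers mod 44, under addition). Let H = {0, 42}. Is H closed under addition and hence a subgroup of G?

No

42 ∈ H but its inverse 2 ∉ H, so H is not a subgroup.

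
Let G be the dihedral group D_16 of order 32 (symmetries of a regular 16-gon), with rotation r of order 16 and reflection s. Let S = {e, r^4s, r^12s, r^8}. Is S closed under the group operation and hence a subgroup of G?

Yes

|S| = 4 divides |G| = 32, consistent with Lagrange.
S contains the identity, every element's inverse is in S, and S is closed under ·: it is a subgroup.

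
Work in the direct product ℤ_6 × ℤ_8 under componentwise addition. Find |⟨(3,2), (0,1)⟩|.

|⟨(3,2)⟩| = 4 and |⟨(0,1)⟩| = 8, so |H| is a multiple of lcm(4, 8) = 8 and divides |G| = 48.
Closing under the operation: H = {(0,0), (0,1), (0,2), (0,3), (0,4), (0,5), (0,6), (0,7), (3,0), (3,1), (3,2), (3,3), (3,4), (3,5), (3,6), (3,7)}, so |H| = 16.

16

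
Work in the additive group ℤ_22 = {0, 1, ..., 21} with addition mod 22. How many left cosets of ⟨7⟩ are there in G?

|⟨7⟩| = 22 and |G| = 22.
By Lagrange, [G : H] = |G|/|H| = 22/22 = 1.

1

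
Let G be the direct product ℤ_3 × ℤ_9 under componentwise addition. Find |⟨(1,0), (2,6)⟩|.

9

|⟨(1,0)⟩| = 3 and |⟨(2,6)⟩| = 3, so |H| is a multiple of lcm(3, 3) = 3 and divides |G| = 27.
Closing under the operation: H = {(0,0), (0,3), (0,6), (1,0), (1,3), (1,6), (2,0), (2,3), (2,6)}, so |H| = 9.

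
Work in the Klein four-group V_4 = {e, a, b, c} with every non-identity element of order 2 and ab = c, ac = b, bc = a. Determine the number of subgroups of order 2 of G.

|G| = 4 and 2 | 4, so subgroups of order 2 are possible by Lagrange.
The subgroups of order 2 are: {e, a}; {e, b}; {e, c}.
So G has 3 subgroups of order 2.

3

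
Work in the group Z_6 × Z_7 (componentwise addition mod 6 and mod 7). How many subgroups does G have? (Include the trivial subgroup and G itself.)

8

|G| = 42, so by Lagrange every subgroup order divides 42. Divisors: 1, 2, 3, 6, 7, 14, 21, 42.
Subgroups by order — order 1: 1; order 2: 1; order 3: 1; order 6: 1; order 7: 1; order 14: 1; order 21: 1; order 42: 1.
Total: 1 + 1 + 1 + 1 + 1 + 1 + 1 + 1 = 8.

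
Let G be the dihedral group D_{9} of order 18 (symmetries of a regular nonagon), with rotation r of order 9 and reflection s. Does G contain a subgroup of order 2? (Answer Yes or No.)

2 | 18. A subgroup of order 2 is {e, r^2s}.

Yes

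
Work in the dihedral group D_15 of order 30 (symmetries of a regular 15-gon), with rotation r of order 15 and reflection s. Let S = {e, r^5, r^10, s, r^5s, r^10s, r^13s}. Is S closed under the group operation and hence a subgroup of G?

|S| = 7 does not divide |G| = 30, so by Lagrange S is not a subgroup.

No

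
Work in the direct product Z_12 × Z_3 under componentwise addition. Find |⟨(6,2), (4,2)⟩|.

18

|⟨(6,2)⟩| = 6 and |⟨(4,2)⟩| = 3, so |H| is a multiple of lcm(6, 3) = 6 and divides |G| = 36.
Closing under the operation: H = {(0,0), (0,1), (0,2), (2,0), (2,1), (2,2), (4,0), (4,1), (4,2), (6,0), (6,1), (6,2), (8,0), (8,1), (8,2), (10,0), (10,1), (10,2)}, so |H| = 18.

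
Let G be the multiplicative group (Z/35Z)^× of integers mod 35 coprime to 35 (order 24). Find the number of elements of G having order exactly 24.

No element of G has order 24 (even though 24 | 24).

0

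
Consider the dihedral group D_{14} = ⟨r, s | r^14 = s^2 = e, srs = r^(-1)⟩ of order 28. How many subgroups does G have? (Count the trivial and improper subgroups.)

28

|G| = 28, so by Lagrange every subgroup order divides 28. Divisors: 1, 2, 4, 7, 14, 28.
Subgroups by order — order 1: 1; order 2: 15; order 4: 7; order 7: 1; order 14: 3; order 28: 1.
Total: 1 + 15 + 7 + 1 + 3 + 1 = 28.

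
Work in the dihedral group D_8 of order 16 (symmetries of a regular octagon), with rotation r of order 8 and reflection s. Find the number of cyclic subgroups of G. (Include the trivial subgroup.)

12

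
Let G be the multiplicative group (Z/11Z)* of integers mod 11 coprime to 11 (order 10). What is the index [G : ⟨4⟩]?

2

|⟨4⟩| = 5 and |G| = 10.
By Lagrange, [G : H] = |G|/|H| = 10/5 = 2.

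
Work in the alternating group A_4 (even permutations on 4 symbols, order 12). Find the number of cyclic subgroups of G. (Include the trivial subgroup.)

8

Each element a generates a cyclic subgroup ⟨a⟩; distinct elements may generate the same one (a cyclic group of order d has φ(d) generators).
Cyclic subgroups by order — order 1: 1; order 2: 3; order 3: 4.
Total: 8.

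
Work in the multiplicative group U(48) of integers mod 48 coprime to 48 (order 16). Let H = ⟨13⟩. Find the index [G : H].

4

|⟨13⟩| = 4 and |G| = 16.
By Lagrange, [G : H] = |G|/|H| = 16/4 = 4.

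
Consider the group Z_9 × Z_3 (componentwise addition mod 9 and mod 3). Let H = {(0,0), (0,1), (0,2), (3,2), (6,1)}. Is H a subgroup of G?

No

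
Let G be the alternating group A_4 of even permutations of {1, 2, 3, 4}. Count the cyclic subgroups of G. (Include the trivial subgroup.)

Each element a generates a cyclic subgroup ⟨a⟩; distinct elements may generate the same one (a cyclic group of order d has φ(d) generators).
Cyclic subgroups by order — order 1: 1; order 2: 3; order 3: 4.
Total: 8.

8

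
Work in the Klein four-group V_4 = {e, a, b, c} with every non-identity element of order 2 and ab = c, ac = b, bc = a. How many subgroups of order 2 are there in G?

3

|G| = 4 and 2 | 4, so subgroups of order 2 are possible by Lagrange.
The subgroups of order 2 are: {e, a}; {e, b}; {e, c}.
So G has 3 subgroups of order 2.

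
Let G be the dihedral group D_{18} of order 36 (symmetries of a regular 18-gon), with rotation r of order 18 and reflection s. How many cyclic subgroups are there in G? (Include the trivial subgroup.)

24

Each element a generates a cyclic subgroup ⟨a⟩; distinct elements may generate the same one (a cyclic group of order d has φ(d) generators).
Cyclic subgroups by order — order 1: 1; order 2: 19; order 3: 1; order 6: 1; order 9: 1; order 18: 1.
Total: 24.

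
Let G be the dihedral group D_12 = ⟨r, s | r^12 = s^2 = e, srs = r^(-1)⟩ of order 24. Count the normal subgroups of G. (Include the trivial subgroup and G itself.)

G has 34 subgroups. Checking conjugation-invariance by order — order 1: 1/1 normal; order 2: 1/13 normal; order 3: 1/1 normal; order 4: 1/7 normal; order 6: 1/5 normal; order 8: 0/3 normal; order 12: 3/3 normal; order 24: 1/1 normal.
Total normal subgroups: 9.

9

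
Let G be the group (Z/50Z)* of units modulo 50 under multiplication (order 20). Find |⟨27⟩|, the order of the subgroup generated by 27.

20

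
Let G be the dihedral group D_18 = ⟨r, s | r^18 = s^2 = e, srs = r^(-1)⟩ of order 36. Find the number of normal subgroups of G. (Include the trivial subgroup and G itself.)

G has 45 subgroups. Checking conjugation-invariance by order — order 1: 1/1 normal; order 2: 1/19 normal; order 3: 1/1 normal; order 4: 0/9 normal; order 6: 1/7 normal; order 9: 1/1 normal; order 12: 0/3 normal; order 18: 3/3 normal; order 36: 1/1 normal.
Total normal subgroups: 9.

9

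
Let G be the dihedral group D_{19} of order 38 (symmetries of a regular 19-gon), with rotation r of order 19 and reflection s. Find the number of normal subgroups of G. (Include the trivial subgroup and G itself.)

3

G has 22 subgroups. Checking conjugation-invariance by order — order 1: 1/1 normal; order 2: 0/19 normal; order 19: 1/1 normal; order 38: 1/1 normal.
Total normal subgroups: 3.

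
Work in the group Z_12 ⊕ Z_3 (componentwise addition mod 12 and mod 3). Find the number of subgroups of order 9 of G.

1

|G| = 36 and 9 | 36, so subgroups of order 9 are possible by Lagrange.
The subgroups of order 9 are: {(0,0), (0,1), (0,2), (4,0), (4,1), (4,2), (8,0), (8,1), (8,2)}.
So G has 1 subgroup of order 9.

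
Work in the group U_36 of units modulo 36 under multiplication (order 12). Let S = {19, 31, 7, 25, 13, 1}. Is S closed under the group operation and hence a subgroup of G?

Yes

|S| = 6 divides |G| = 12, consistent with Lagrange.
S contains the identity, every element's inverse is in S, and S is closed under ·: it is a subgroup.
In fact S = ⟨7⟩.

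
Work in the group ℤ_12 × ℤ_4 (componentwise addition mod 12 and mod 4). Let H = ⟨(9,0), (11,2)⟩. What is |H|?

24

|⟨(9,0)⟩| = 4 and |⟨(11,2)⟩| = 12, so |H| is a multiple of lcm(4, 12) = 12 and divides |G| = 48.
Closing under the operation: H = {(0,0), (0,2), (1,0), (1,2), (2,0), (2,2), (3,0), (3,2), (4,0), (4,2), (5,0), (5,2), (6,0), (6,2), (7,0), (7,2), (8,0), (8,2), (9,0), (9,2), (10,0), (10,2), (11,0), (11,2)}, so |H| = 24.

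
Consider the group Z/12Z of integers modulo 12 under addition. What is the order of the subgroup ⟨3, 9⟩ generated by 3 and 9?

|⟨3⟩| = 4 and |⟨9⟩| = 4, so |H| is a multiple of lcm(4, 4) = 4 and divides |G| = 12.
Closing under the operation: H = {0, 3, 6, 9}, so |H| = 4.

4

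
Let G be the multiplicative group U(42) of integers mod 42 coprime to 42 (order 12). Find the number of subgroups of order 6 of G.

3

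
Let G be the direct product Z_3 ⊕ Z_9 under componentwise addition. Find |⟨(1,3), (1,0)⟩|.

9

|⟨(1,3)⟩| = 3 and |⟨(1,0)⟩| = 3, so |H| is a multiple of lcm(3, 3) = 3 and divides |G| = 27.
Closing under the operation: H = {(0,0), (0,3), (0,6), (1,0), (1,3), (1,6), (2,0), (2,3), (2,6)}, so |H| = 9.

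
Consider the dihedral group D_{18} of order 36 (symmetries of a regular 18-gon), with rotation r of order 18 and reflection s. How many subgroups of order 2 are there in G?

19

|G| = 36 and 2 | 36, so subgroups of order 2 are possible by Lagrange.
The subgroups of order 2 are: {e, r^10s}; {e, r^11s}; {e, r^12s}; {e, r^13s}; … (19 in all).
So G has 19 subgroups of order 2.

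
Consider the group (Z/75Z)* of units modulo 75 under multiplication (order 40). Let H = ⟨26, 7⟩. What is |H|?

8

|⟨26⟩| = 2 and |⟨7⟩| = 4, so |H| is a multiple of lcm(2, 4) = 4 and divides |G| = 40.
Closing under the operation: H = {1, 7, 26, 32, 43, 49, 68, 74}, so |H| = 8.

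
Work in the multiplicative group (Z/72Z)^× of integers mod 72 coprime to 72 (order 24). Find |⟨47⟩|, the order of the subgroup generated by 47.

6

Compute successive powers of 47 mod 72: 47, 49, 71, 25, 23, 1; 47^6 ≡ 1 (mod 72).
So |⟨47⟩| = 6.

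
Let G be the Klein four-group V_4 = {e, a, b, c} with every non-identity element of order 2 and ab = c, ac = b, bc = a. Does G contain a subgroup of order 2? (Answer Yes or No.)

2 | 4. A subgroup of order 2 is {e, a}.

Yes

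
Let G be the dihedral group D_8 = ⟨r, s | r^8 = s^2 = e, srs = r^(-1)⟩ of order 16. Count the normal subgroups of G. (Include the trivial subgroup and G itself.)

G has 19 subgroups. Checking conjugation-invariance by order — order 1: 1/1 normal; order 2: 1/9 normal; order 4: 1/5 normal; order 8: 3/3 normal; order 16: 1/1 normal.
Total normal subgroups: 7.

7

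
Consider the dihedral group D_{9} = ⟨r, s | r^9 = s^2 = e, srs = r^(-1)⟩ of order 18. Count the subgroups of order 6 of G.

|G| = 18 and 6 | 18, so subgroups of order 6 are possible by Lagrange.
The subgroups of order 6 are: {e, r^3, r^6, r^2s, r^5s, r^8s}; {e, r^3, r^6, s, r^3s, r^6s}; {e, r^3, r^6, rs, r^4s, r^7s}.
So G has 3 subgroups of order 6.

3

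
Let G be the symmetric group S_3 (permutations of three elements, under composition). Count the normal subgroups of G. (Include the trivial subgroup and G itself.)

3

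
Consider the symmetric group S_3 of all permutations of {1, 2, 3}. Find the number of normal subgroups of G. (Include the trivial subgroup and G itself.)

3

G has 6 subgroups. Checking conjugation-invariance by order — order 1: 1/1 normal; order 2: 0/3 normal; order 3: 1/1 normal; order 6: 1/1 normal.
Total normal subgroups: 3.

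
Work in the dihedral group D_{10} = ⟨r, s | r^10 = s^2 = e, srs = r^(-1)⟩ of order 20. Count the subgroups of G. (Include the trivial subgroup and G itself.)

|G| = 20, so by Lagrange every subgroup order divides 20. Divisors: 1, 2, 4, 5, 10, 20.
Subgroups by order — order 1: 1; order 2: 11; order 4: 5; order 5: 1; order 10: 3; order 20: 1.
Total: 1 + 11 + 5 + 1 + 3 + 1 = 22.

22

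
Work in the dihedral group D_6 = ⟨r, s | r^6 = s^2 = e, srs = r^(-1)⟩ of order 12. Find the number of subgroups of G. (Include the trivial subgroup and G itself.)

16

|G| = 12, so by Lagrange every subgroup order divides 12. Divisors: 1, 2, 3, 4, 6, 12.
Subgroups by order — order 1: 1; order 2: 7; order 3: 1; order 4: 3; order 6: 3; order 12: 1.
Total: 1 + 7 + 1 + 3 + 3 + 1 = 16.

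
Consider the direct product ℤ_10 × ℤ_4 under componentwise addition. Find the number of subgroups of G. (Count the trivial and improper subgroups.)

16

|G| = 40, so by Lagrange every subgroup order divides 40. Divisors: 1, 2, 4, 5, 8, 10, 20, 40.
Subgroups by order — order 1: 1; order 2: 3; order 4: 3; order 5: 1; order 8: 1; order 10: 3; order 20: 3; order 40: 1.
Total: 1 + 3 + 3 + 1 + 1 + 3 + 3 + 1 = 16.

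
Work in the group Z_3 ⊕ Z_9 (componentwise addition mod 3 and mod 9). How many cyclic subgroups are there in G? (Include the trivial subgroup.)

8

Group the elements of G by the cyclic subgroup they generate; each cyclic subgroup of order d accounts for φ(d) elements.
Cyclic subgroups by order — order 1: 1; order 3: 4; order 9: 3.
Total: 8.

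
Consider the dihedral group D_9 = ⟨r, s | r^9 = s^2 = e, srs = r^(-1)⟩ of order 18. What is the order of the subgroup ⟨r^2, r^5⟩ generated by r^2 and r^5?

9

|⟨r^2⟩| = 9 and |⟨r^5⟩| = 9, so |H| is a multiple of lcm(9, 9) = 9 and divides |G| = 18.
Closing under the operation: H = {e, r, r^2, r^3, r^4, r^5, r^6, r^7, r^8}, so |H| = 9.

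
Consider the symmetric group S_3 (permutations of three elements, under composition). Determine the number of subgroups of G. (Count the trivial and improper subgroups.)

6

|G| = 6, so by Lagrange every subgroup order divides 6. Divisors: 1, 2, 3, 6.
Subgroups by order — order 1: 1; order 2: 3; order 3: 1; order 6: 1.
Total: 1 + 3 + 1 + 1 = 6.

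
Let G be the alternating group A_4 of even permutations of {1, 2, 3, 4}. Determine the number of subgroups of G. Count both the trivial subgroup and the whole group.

10

|G| = 12, so by Lagrange every subgroup order divides 12. Divisors: 1, 2, 3, 4, 6, 12.
Subgroups by order — order 1: 1; order 2: 3; order 3: 4; order 4: 1; order 6: 0; order 12: 1.
Total: 1 + 3 + 4 + 1 + 0 + 1 = 10.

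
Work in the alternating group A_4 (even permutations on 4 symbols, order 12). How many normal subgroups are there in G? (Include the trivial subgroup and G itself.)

3

G has 10 subgroups. Checking conjugation-invariance by order — order 1: 1/1 normal; order 2: 0/3 normal; order 3: 0/4 normal; order 4: 1/1 normal; order 12: 1/1 normal.
Total normal subgroups: 3.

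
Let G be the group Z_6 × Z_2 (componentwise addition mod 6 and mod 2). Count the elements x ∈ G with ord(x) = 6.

An element (a,b) has order lcm(ord(a), ord(b)); count pairs with lcm equal to 6.
Enumerating gives 6 such elements.

6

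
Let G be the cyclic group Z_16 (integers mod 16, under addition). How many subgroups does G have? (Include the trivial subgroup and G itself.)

5

A cyclic group of order 16 has exactly one subgroup for each divisor of 16.
Divisors of 16: 1, 2, 4, 8, 16.
So Z_16 has 5 subgroups.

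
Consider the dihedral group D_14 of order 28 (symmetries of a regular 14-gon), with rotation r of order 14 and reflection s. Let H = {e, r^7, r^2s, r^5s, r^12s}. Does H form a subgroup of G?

No

|H| = 5 does not divide |G| = 28, so by Lagrange H is not a subgroup.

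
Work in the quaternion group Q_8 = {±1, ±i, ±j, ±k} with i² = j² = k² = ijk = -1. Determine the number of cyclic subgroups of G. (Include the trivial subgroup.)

Each element a generates a cyclic subgroup ⟨a⟩; distinct elements may generate the same one (a cyclic group of order d has φ(d) generators).
Cyclic subgroups by order — order 1: 1; order 2: 1; order 4: 3.
Total: 5.

5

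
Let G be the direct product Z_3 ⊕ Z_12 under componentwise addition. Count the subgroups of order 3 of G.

4

|G| = 36 and 3 | 36, so subgroups of order 3 are possible by Lagrange.
The subgroups of order 3 are: {(0,0), (0,4), (0,8)}; {(0,0), (1,0), (2,0)}; {(0,0), (1,4), (2,8)}; {(0,0), (1,8), (2,4)}.
So G has 4 subgroups of order 3.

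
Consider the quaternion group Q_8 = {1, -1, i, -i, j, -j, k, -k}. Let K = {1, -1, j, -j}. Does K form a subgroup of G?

Yes

|K| = 4 divides |G| = 8, consistent with Lagrange.
K contains the identity, every element's inverse is in K, and K is closed under ·: it is a subgroup.
In fact K = ⟨j⟩.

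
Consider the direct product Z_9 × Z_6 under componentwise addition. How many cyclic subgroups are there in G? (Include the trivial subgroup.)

16

Each element a generates a cyclic subgroup ⟨a⟩; distinct elements may generate the same one (a cyclic group of order d has φ(d) generators).
Cyclic subgroups by order — order 1: 1; order 2: 1; order 3: 4; order 6: 4; order 9: 3; order 18: 3.
Total: 16.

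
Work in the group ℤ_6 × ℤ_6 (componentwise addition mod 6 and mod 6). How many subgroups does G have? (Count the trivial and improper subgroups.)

30

|G| = 36, so by Lagrange every subgroup order divides 36. Divisors: 1, 2, 3, 4, 6, 9, 12, 18, 36.
Subgroups by order — order 1: 1; order 2: 3; order 3: 4; order 4: 1; order 6: 12; order 9: 1; order 12: 4; order 18: 3; order 36: 1.
Total: 1 + 3 + 4 + 1 + 12 + 1 + 4 + 3 + 1 = 30.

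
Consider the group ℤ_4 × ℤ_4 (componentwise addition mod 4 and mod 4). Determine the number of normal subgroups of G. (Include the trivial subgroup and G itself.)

15

G is abelian, so every subgroup is normal.
G has 15 subgroups in total, hence 15 normal subgroups.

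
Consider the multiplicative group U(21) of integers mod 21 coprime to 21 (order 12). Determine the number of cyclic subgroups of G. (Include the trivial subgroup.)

8

Each element a generates a cyclic subgroup ⟨a⟩; distinct elements may generate the same one (a cyclic group of order d has φ(d) generators).
Cyclic subgroups by order — order 1: 1; order 2: 3; order 3: 1; order 6: 3.
Total: 8.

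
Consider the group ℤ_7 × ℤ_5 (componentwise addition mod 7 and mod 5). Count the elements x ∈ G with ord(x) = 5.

4

An element (a,b) has order lcm(ord(a), ord(b)); count pairs with lcm equal to 5.
Enumerating gives 4 such elements.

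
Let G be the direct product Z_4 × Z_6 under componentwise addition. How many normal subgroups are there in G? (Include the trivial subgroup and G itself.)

16

G is abelian, so every subgroup is normal.
G has 16 subgroups in total, hence 16 normal subgroups.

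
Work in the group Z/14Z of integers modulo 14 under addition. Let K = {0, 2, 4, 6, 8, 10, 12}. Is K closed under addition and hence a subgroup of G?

|K| = 7 divides |G| = 14, consistent with Lagrange.
K contains the identity, every element's inverse is in K, and K is closed under +: it is a subgroup.
In fact K = ⟨2⟩.

Yes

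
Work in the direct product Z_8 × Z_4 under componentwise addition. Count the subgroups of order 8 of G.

7

|G| = 32 and 8 | 32, so subgroups of order 8 are possible by Lagrange.
The subgroups of order 8 are: {(0,0), (0,1), (0,2), (0,3), (4,0), (4,1), (4,2), (4,3)}; {(0,0), (0,2), (2,0), (2,2), (4,0), (4,2), (6,0), (6,2)}; {(0,0), (0,2), (2,1), (2,3), (4,0), (4,2), (6,1), (6,3)}; {(0,0), (1,0), (2,0), (3,0), (4,0), (5,0), (6,0), (7,0)}; … (7 in all).
So G has 7 subgroups of order 8.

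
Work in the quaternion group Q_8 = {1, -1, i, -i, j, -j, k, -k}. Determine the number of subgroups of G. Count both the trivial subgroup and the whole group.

|G| = 8, so by Lagrange every subgroup order divides 8. Divisors: 1, 2, 4, 8.
Subgroups by order — order 1: 1; order 2: 1; order 4: 3; order 8: 1.
Total: 1 + 1 + 3 + 1 = 6.

6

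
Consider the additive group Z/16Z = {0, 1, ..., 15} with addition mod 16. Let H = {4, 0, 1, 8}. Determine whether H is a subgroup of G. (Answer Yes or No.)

1 ∈ H but its inverse 15 ∉ H, so H is not a subgroup.

No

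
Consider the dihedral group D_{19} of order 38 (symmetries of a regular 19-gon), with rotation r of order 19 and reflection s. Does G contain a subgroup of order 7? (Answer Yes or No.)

7 does not divide |G| = 38, so by Lagrange no subgroup of order 7 exists.

No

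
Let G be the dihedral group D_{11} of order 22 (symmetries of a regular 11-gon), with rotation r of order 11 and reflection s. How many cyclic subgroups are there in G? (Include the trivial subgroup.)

Group the elements of G by the cyclic subgroup they generate; each cyclic subgroup of order d accounts for φ(d) elements.
Cyclic subgroups by order — order 1: 1; order 2: 11; order 11: 1.
Total: 13.

13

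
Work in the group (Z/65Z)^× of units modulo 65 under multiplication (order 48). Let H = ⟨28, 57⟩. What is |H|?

24

|⟨28⟩| = 12 and |⟨57⟩| = 4, so |H| is a multiple of lcm(12, 4) = 12 and divides |G| = 48.
Closing under the operation: H = {1, 2, 4, 7, 8, 9, 14, 16, 18, 28, 29, 32, 33, 36, 37, 47, 49, 51, 56, 57, 58, 61, 63, 64}, so |H| = 24.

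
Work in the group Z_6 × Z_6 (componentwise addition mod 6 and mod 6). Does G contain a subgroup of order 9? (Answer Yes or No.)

9 | 36. A subgroup of order 9 is {(0,0), (0,2), (0,4), (2,0), (2,2), (2,4), (4,0), (4,2), (4,4)}.

Yes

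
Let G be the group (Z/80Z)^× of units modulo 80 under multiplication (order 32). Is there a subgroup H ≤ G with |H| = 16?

16 | 32. A subgroup of order 16 is {1, 7, 9, 11, 13, 19, 23, 37, 41, 47, 49, 51, 53, 59, 63, 77}.

Yes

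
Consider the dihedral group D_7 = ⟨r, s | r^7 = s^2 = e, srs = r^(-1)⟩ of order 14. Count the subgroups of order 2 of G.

7

|G| = 14 and 2 | 14, so subgroups of order 2 are possible by Lagrange.
The subgroups of order 2 are: {e, r^2s}; {e, r^3s}; {e, r^4s}; {e, r^5s}; … (7 in all).
So G has 7 subgroups of order 2.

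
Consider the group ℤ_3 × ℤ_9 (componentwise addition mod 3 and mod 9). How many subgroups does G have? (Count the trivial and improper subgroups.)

10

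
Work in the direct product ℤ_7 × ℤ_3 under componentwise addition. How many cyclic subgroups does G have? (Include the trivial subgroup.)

4

A cyclic subgroup of order d is generated by each of its φ(d) elements of order d, so the cyclic subgroups of order d number (#elements of order d)/φ(d).
Cyclic subgroups by order — order 1: 1; order 3: 1; order 7: 1; order 21: 1.
Total: 4.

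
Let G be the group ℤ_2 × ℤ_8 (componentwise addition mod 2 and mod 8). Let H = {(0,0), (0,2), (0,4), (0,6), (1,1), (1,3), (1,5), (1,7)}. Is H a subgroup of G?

|H| = 8 divides |G| = 16, consistent with Lagrange.
H contains the identity, every element's inverse is in H, and H is closed under +: it is a subgroup.
In fact H = ⟨(1,5)⟩.

Yes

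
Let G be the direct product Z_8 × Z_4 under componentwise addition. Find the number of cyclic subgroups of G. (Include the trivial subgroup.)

Group the elements of G by the cyclic subgroup they generate; each cyclic subgroup of order d accounts for φ(d) elements.
Cyclic subgroups by order — order 1: 1; order 2: 3; order 4: 6; order 8: 4.
Total: 14.

14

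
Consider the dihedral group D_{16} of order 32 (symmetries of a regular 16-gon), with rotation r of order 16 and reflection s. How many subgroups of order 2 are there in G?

|G| = 32 and 2 | 32, so subgroups of order 2 are possible by Lagrange.
The subgroups of order 2 are: {e, r^10s}; {e, r^11s}; {e, r^12s}; {e, r^13s}; … (17 in all).
So G has 17 subgroups of order 2.

17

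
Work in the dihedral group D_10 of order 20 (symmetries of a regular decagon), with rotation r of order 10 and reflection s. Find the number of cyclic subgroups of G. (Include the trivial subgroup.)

14

Each element a generates a cyclic subgroup ⟨a⟩; distinct elements may generate the same one (a cyclic group of order d has φ(d) generators).
Cyclic subgroups by order — order 1: 1; order 2: 11; order 5: 1; order 10: 1.
Total: 14.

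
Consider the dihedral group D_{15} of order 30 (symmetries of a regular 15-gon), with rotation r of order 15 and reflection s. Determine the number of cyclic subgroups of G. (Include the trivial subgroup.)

19

Each element a generates a cyclic subgroup ⟨a⟩; distinct elements may generate the same one (a cyclic group of order d has φ(d) generators).
Cyclic subgroups by order — order 1: 1; order 2: 15; order 3: 1; order 5: 1; order 15: 1.
Total: 19.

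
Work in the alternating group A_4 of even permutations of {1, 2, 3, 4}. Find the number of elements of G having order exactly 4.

0

No element of G has order 4 (even though 4 | 12).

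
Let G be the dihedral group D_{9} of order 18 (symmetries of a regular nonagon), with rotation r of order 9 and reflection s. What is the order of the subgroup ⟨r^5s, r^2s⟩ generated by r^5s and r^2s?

6

|⟨r^5s⟩| = 2 and |⟨r^2s⟩| = 2, so |H| is a multiple of lcm(2, 2) = 2 and divides |G| = 18.
Closing under the operation: H = {e, r^3, r^6, r^2s, r^5s, r^8s}, so |H| = 6.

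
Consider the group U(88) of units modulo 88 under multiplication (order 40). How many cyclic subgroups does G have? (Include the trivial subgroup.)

Each element a generates a cyclic subgroup ⟨a⟩; distinct elements may generate the same one (a cyclic group of order d has φ(d) generators).
Cyclic subgroups by order — order 1: 1; order 2: 7; order 5: 1; order 10: 7.
Total: 16.

16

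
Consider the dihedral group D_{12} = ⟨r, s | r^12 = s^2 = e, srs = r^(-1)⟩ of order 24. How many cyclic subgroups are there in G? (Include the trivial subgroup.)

18

Group the elements of G by the cyclic subgroup they generate; each cyclic subgroup of order d accounts for φ(d) elements.
Cyclic subgroups by order — order 1: 1; order 2: 13; order 3: 1; order 4: 1; order 6: 1; order 12: 1.
Total: 18.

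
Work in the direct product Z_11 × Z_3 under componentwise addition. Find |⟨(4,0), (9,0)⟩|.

11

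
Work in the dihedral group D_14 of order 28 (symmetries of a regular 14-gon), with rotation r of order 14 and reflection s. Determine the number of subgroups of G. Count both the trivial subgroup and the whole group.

|G| = 28, so by Lagrange every subgroup order divides 28. Divisors: 1, 2, 4, 7, 14, 28.
Subgroups by order — order 1: 1; order 2: 15; order 4: 7; order 7: 1; order 14: 3; order 28: 1.
Total: 1 + 15 + 7 + 1 + 3 + 1 = 28.

28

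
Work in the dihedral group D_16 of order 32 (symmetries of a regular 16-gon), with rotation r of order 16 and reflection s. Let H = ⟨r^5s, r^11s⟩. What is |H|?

16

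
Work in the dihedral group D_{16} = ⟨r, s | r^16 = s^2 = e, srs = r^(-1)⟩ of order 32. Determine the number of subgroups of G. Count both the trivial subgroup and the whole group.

36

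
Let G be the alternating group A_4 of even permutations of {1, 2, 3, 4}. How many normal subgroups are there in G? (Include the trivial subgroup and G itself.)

3

G has 10 subgroups. Checking conjugation-invariance by order — order 1: 1/1 normal; order 2: 0/3 normal; order 3: 0/4 normal; order 4: 1/1 normal; order 12: 1/1 normal.
Total normal subgroups: 3.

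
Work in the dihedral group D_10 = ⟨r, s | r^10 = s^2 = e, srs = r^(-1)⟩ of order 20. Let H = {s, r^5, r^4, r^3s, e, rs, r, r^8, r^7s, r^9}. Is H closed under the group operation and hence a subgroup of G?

No

r^4 ∈ H but its inverse r^6 ∉ H, so H is not a subgroup.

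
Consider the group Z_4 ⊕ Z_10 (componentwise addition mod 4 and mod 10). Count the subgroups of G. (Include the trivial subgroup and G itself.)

|G| = 40, so by Lagrange every subgroup order divides 40. Divisors: 1, 2, 4, 5, 8, 10, 20, 40.
Subgroups by order — order 1: 1; order 2: 3; order 4: 3; order 5: 1; order 8: 1; order 10: 3; order 20: 3; order 40: 1.
Total: 1 + 3 + 3 + 1 + 1 + 3 + 3 + 1 = 16.

16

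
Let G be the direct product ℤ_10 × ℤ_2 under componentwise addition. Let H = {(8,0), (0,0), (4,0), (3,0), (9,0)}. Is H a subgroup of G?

(9,0) ∈ H but its inverse (1,0) ∉ H, so H is not a subgroup.

No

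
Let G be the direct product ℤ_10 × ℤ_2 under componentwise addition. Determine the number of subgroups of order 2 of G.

3

|G| = 20 and 2 | 20, so subgroups of order 2 are possible by Lagrange.
The subgroups of order 2 are: {(0,0), (0,1)}; {(0,0), (5,0)}; {(0,0), (5,1)}.
So G has 3 subgroups of order 2.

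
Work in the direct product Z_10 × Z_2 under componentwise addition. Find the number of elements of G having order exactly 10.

12

An element (a,b) has order lcm(ord(a), ord(b)); count pairs with lcm equal to 10.
Enumerating gives 12 such elements.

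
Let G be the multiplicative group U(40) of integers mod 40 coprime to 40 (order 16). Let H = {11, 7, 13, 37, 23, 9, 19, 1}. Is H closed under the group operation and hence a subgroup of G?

Yes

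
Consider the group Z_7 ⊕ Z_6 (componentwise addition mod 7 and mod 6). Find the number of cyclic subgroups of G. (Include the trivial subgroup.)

8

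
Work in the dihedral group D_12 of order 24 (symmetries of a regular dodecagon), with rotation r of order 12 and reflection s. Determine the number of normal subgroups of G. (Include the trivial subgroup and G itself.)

G has 34 subgroups. Checking conjugation-invariance by order — order 1: 1/1 normal; order 2: 1/13 normal; order 3: 1/1 normal; order 4: 1/7 normal; order 6: 1/5 normal; order 8: 0/3 normal; order 12: 3/3 normal; order 24: 1/1 normal.
Total normal subgroups: 9.

9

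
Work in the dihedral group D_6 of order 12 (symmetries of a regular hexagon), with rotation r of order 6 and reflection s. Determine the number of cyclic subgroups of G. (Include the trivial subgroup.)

Each element a generates a cyclic subgroup ⟨a⟩; distinct elements may generate the same one (a cyclic group of order d has φ(d) generators).
Cyclic subgroups by order — order 1: 1; order 2: 7; order 3: 1; order 6: 1.
Total: 10.

10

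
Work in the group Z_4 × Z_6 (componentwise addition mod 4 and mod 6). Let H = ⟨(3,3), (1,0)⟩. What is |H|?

8

|⟨(3,3)⟩| = 4 and |⟨(1,0)⟩| = 4, so |H| is a multiple of lcm(4, 4) = 4 and divides |G| = 24.
Closing under the operation: H = {(0,0), (0,3), (1,0), (1,3), (2,0), (2,3), (3,0), (3,3)}, so |H| = 8.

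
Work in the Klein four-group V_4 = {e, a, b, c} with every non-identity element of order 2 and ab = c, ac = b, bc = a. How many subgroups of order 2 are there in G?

|G| = 4 and 2 | 4, so subgroups of order 2 are possible by Lagrange.
The subgroups of order 2 are: {e, a}; {e, b}; {e, c}.
So G has 3 subgroups of order 2.

3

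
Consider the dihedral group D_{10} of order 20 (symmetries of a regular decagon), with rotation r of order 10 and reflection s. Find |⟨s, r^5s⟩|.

|⟨s⟩| = 2 and |⟨r^5s⟩| = 2, so |H| is a multiple of lcm(2, 2) = 2 and divides |G| = 20.
Closing under the operation: H = {e, r^5, s, r^5s}, so |H| = 4.

4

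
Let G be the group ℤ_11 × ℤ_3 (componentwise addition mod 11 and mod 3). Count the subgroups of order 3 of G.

1

|G| = 33 and 3 | 33, so subgroups of order 3 are possible by Lagrange.
The subgroups of order 3 are: {(0,0), (0,1), (0,2)}.
So G has 1 subgroup of order 3.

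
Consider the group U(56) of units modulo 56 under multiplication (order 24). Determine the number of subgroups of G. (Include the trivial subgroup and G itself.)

32

|G| = 24, so by Lagrange every subgroup order divides 24. Divisors: 1, 2, 3, 4, 6, 8, 12, 24.
Subgroups by order — order 1: 1; order 2: 7; order 3: 1; order 4: 7; order 6: 7; order 8: 1; order 12: 7; order 24: 1.
Total: 1 + 7 + 1 + 7 + 7 + 1 + 7 + 1 = 32.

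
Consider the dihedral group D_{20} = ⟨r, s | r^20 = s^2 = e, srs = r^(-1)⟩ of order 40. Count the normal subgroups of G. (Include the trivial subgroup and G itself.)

9

G has 48 subgroups. Checking conjugation-invariance by order — order 1: 1/1 normal; order 2: 1/21 normal; order 4: 1/11 normal; order 5: 1/1 normal; order 8: 0/5 normal; order 10: 1/5 normal; order 20: 3/3 normal; order 40: 1/1 normal.
Total normal subgroups: 9.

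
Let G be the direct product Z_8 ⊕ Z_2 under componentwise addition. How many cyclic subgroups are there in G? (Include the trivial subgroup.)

Group the elements of G by the cyclic subgroup they generate; each cyclic subgroup of order d accounts for φ(d) elements.
Cyclic subgroups by order — order 1: 1; order 2: 3; order 4: 2; order 8: 2.
Total: 8.

8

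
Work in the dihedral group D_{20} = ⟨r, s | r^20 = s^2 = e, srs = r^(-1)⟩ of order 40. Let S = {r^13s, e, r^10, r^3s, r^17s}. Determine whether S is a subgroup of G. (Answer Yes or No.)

No

Closure fails: r^17s · r^10 = r^7s ∉ S. So S is not a subgroup.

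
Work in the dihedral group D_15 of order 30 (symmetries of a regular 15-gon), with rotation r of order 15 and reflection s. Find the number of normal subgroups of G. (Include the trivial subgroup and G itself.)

5

G has 28 subgroups. Checking conjugation-invariance by order — order 1: 1/1 normal; order 2: 0/15 normal; order 3: 1/1 normal; order 5: 1/1 normal; order 6: 0/5 normal; order 10: 0/3 normal; order 15: 1/1 normal; order 30: 1/1 normal.
Total normal subgroups: 5.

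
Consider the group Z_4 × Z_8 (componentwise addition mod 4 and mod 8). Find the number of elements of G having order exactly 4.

An element (a,b) has order lcm(ord(a), ord(b)); count pairs with lcm equal to 4.
Enumerating gives 12 such elements.

12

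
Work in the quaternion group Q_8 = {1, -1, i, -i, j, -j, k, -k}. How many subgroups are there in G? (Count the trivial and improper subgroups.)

|G| = 8, so by Lagrange every subgroup order divides 8. Divisors: 1, 2, 4, 8.
Subgroups by order — order 1: 1; order 2: 1; order 4: 3; order 8: 1.
Total: 1 + 1 + 3 + 1 = 6.

6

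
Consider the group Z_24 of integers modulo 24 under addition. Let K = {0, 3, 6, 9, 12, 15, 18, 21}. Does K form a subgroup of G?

|K| = 8 divides |G| = 24, consistent with Lagrange.
K contains the identity, every element's inverse is in K, and K is closed under +: it is a subgroup.
In fact K = ⟨3⟩.

Yes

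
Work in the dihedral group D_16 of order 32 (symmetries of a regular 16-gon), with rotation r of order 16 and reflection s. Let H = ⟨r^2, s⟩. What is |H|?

16

|⟨r^2⟩| = 8 and |⟨s⟩| = 2, so |H| is a multiple of lcm(8, 2) = 8 and divides |G| = 32.
Closing under the operation: H = {e, r^2, r^4, r^6, r^8, r^10, r^12, r^14, s, r^2s, r^4s, r^6s, r^8s, r^10s, r^12s, r^14s}, so |H| = 16.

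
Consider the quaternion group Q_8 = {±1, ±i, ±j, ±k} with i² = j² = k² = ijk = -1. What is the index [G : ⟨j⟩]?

2

|⟨j⟩| = 4 and |G| = 8.
By Lagrange, [G : H] = |G|/|H| = 8/4 = 2.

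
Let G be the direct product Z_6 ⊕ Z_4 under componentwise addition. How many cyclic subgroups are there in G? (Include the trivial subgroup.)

Group the elements of G by the cyclic subgroup they generate; each cyclic subgroup of order d accounts for φ(d) elements.
Cyclic subgroups by order — order 1: 1; order 2: 3; order 3: 1; order 4: 2; order 6: 3; order 12: 2.
Total: 12.

12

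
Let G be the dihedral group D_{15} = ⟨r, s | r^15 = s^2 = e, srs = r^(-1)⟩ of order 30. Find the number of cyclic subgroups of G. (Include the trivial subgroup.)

19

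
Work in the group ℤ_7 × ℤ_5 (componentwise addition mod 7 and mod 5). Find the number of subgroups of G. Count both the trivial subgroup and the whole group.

4

|G| = 35, so by Lagrange every subgroup order divides 35. Divisors: 1, 5, 7, 35.
Subgroups by order — order 1: 1; order 5: 1; order 7: 1; order 35: 1.
Total: 1 + 1 + 1 + 1 = 4.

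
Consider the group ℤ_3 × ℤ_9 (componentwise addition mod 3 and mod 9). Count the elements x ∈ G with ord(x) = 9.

18

An element (a,b) has order lcm(ord(a), ord(b)); count pairs with lcm equal to 9.
Enumerating gives 18 such elements.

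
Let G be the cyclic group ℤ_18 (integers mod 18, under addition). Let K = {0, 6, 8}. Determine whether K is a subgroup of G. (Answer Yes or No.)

No

8 ∈ K but its inverse 10 ∉ K, so K is not a subgroup.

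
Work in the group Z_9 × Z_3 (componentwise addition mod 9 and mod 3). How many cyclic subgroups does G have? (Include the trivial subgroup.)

8

A cyclic subgroup of order d is generated by each of its φ(d) elements of order d, so the cyclic subgroups of order d number (#elements of order d)/φ(d).
Cyclic subgroups by order — order 1: 1; order 3: 4; order 9: 3.
Total: 8.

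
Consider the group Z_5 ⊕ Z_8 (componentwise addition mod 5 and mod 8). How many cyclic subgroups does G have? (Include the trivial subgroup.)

Each element a generates a cyclic subgroup ⟨a⟩; distinct elements may generate the same one (a cyclic group of order d has φ(d) generators).
Cyclic subgroups by order — order 1: 1; order 2: 1; order 4: 1; order 5: 1; order 8: 1; order 10: 1; order 20: 1; order 40: 1.
Total: 8.

8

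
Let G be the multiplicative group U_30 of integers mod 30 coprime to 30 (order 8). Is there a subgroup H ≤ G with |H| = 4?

Yes

4 | 8. A subgroup of order 4 is {1, 11, 19, 29}.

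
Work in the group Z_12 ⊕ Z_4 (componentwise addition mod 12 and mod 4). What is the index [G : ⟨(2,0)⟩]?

|⟨(2,0)⟩| = 6 and |G| = 48.
By Lagrange, [G : H] = |G|/|H| = 48/6 = 8.

8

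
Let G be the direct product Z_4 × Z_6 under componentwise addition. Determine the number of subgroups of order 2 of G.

|G| = 24 and 2 | 24, so subgroups of order 2 are possible by Lagrange.
The subgroups of order 2 are: {(0,0), (0,3)}; {(0,0), (2,0)}; {(0,0), (2,3)}.
So G has 3 subgroups of order 2.

3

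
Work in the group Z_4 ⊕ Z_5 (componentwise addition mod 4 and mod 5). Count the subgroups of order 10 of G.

|G| = 20 and 10 | 20, so subgroups of order 10 are possible by Lagrange.
The subgroups of order 10 are: {(0,0), (0,1), (0,2), (0,3), (0,4), (2,0), (2,1), (2,2), (2,3), (2,4)}.
So G has 1 subgroup of order 10.

1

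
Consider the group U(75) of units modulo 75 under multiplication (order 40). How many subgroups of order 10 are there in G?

3

|G| = 40 and 10 | 40, so subgroups of order 10 are possible by Lagrange.
The subgroups of order 10 are: {1, 11, 16, 26, 31, 41, 46, 56, 61, 71}; {1, 14, 16, 29, 31, 44, 46, 59, 61, 74}; {1, 4, 16, 19, 31, 34, 46, 49, 61, 64}.
So G has 3 subgroups of order 10.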